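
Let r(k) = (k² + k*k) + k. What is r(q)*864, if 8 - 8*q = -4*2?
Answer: 8640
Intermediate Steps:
q = 2 (q = 1 - (-1)*2/2 = 1 - ⅛*(-8) = 1 + 1 = 2)
r(k) = k + 2*k² (r(k) = (k² + k²) + k = 2*k² + k = k + 2*k²)
r(q)*864 = (2*(1 + 2*2))*864 = (2*(1 + 4))*864 = (2*5)*864 = 10*864 = 8640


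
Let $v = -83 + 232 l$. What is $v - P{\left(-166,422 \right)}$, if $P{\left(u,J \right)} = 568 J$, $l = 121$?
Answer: $-211707$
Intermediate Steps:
$v = 27989$ ($v = -83 + 232 \cdot 121 = -83 + 28072 = 27989$)
$v - P{\left(-166,422 \right)} = 27989 - 568 \cdot 422 = 27989 - 239696 = -211707$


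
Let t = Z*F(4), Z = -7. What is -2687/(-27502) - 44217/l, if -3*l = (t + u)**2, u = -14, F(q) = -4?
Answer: 1824347227/2695196 ≈ 676.89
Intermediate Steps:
t = 28 (t = -7*(-4) = 28)
l = -196/3 (l = -(28 - 14)**2/3 = -1/3*14**2 = -1/3*196 = -196/3 ≈ -65.333)
-2687/(-27502) - 44217/l = -2687/(-27502) - 44217/(-196/3) = -2687*(-1/27502) - 44217*(-3/196) = 2687/27502 + 132651/196 = 1824347227/2695196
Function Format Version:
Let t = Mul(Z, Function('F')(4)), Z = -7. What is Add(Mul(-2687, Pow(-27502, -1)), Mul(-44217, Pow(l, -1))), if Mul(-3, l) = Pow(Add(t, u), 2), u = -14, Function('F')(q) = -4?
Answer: Rational(1824347227, 2695196) ≈ 676.89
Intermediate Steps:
t = 28 (t = Mul(-7, -4) = 28)
l = Rational(-196, 3) (l = Mul(Rational(-1, 3), Pow(Add(28, -14), 2)) = Mul(Rational(-1, 3), Pow(14, 2)) = Mul(Rational(-1, 3), 196) = Rational(-196, 3) ≈ -65.333)
Add(Mul(-2687, Pow(-27502, -1)), Mul(-44217, Pow(l, -1))) = Add(Mul(-2687, Pow(-27502, -1)), Mul(-44217, Pow(Rational(-196, 3), -1))) = Add(Mul(-2687, Rational(-1, 27502)), Mul(-44217, Rational(-3, 196))) = Add(Rational(2687, 27502), Rational(132651, 196)) = Rational(1824347227, 2695196)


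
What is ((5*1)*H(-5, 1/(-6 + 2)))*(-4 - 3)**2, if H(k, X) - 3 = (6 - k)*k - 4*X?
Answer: -12495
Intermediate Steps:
H(k, X) = 3 - 4*X + k*(6 - k) (H(k, X) = 3 + ((6 - k)*k - 4*X) = 3 + (k*(6 - k) - 4*X) = 3 + (-4*X + k*(6 - k)) = 3 - 4*X + k*(6 - k))
((5*1)*H(-5, 1/(-6 + 2)))*(-4 - 3)**2 = ((5*1)*(3 - 1*(-5)**2 - 4/(-6 + 2) + 6*(-5)))*(-4 - 3)**2 = (5*(3 - 1*25 - 4/(-4) - 30))*(-7)**2 = (5*(3 - 25 - 4*(-1/4) - 30))*49 = (5*(3 - 25 + 1 - 30))*49 = (5*(-51))*49 = -255*49 = -12495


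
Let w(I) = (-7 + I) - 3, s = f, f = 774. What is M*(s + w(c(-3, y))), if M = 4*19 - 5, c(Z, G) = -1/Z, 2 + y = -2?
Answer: 162803/3 ≈ 54268.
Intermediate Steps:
y = -4 (y = -2 - 2 = -4)
s = 774
w(I) = -10 + I
M = 71 (M = 76 - 5 = 71)
M*(s + w(c(-3, y))) = 71*(774 + (-10 - 1/(-3))) = 71*(774 + (-10 - 1*(-⅓))) = 71*(774 + (-10 + ⅓)) = 71*(774 - 29/3) = 71*(2293/3) = 162803/3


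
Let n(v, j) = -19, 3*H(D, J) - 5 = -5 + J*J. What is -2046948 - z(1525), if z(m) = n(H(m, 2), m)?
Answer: -2046929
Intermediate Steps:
H(D, J) = J²/3 (H(D, J) = 5/3 + (-5 + J*J)/3 = 5/3 + (-5 + J²)/3 = 5/3 + (-5/3 + J²/3) = J²/3)
z(m) = -19
-2046948 - z(1525) = -2046948 - 1*(-19) = -2046948 + 19 = -2046929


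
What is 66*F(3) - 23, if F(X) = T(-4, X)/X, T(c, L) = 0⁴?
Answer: -23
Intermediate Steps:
T(c, L) = 0
F(X) = 0 (F(X) = 0/X = 0)
66*F(3) - 23 = 66*0 - 23 = 0 - 23 = -23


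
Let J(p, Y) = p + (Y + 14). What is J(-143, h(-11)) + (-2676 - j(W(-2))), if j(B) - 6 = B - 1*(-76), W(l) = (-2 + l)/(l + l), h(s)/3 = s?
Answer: -2921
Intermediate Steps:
h(s) = 3*s
J(p, Y) = 14 + Y + p (J(p, Y) = p + (14 + Y) = 14 + Y + p)
W(l) = (-2 + l)/(2*l) (W(l) = (-2 + l)/((2*l)) = (-2 + l)*(1/(2*l)) = (-2 + l)/(2*l))
j(B) = 82 + B (j(B) = 6 + (B - 1*(-76)) = 6 + (B + 76) = 6 + (76 + B) = 82 + B)
J(-143, h(-11)) + (-2676 - j(W(-2))) = (14 + 3*(-11) - 143) + (-2676 - (82 + (½)*(-2 - 2)/(-2))) = (14 - 33 - 143) + (-2676 - (82 + (½)*(-½)*(-4))) = -162 + (-2676 - (82 + 1)) = -162 + (-2676 - 1*83) = -162 + (-2676 - 83) = -162 - 2759 = -2921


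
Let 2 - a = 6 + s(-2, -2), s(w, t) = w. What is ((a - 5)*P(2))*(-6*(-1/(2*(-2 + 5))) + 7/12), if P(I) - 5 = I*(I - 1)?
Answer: -931/12 ≈ -77.583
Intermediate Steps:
a = -2 (a = 2 - (6 - 2) = 2 - 1*4 = 2 - 4 = -2)
P(I) = 5 + I*(-1 + I) (P(I) = 5 + I*(I - 1) = 5 + I*(-1 + I))
((a - 5)*P(2))*(-6*(-1/(2*(-2 + 5))) + 7/12) = ((-2 - 5)*(5 + 2² - 1*2))*(-6*(-1/(2*(-2 + 5))) + 7/12) = (-7*(5 + 4 - 2))*(-6/(3*(-2)) + 7*(1/12)) = (-7*7)*(-6/(-6) + 7/12) = -49*(-6*(-⅙) + 7/12) = -49*(1 + 7/12) = -49*19/12 = -931/12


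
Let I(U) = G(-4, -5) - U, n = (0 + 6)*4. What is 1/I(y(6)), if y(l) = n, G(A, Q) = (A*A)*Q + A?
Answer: -1/108 ≈ -0.0092593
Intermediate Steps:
n = 24 (n = 6*4 = 24)
G(A, Q) = A + Q*A² (G(A, Q) = A²*Q + A = Q*A² + A = A + Q*A²)
y(l) = 24
I(U) = -84 - U (I(U) = -4*(1 - 4*(-5)) - U = -4*(1 + 20) - U = -4*21 - U = -84 - U)
1/I(y(6)) = 1/(-84 - 1*24) = 1/(-84 - 24) = 1/(-108) = -1/108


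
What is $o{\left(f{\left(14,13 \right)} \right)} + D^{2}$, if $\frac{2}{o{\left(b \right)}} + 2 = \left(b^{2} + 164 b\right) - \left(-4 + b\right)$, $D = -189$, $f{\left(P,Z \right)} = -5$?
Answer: $\frac{14074073}{394} \approx 35721.0$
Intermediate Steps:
$o{\left(b \right)} = \frac{2}{2 + b^{2} + 163 b}$ ($o{\left(b \right)} = \frac{2}{-2 - \left(-4 - b^{2} - 163 b\right)} = \frac{2}{-2 + \left(4 + b^{2} + 163 b\right)} = \frac{2}{2 + b^{2} + 163 b}$)
$o{\left(f{\left(14,13 \right)} \right)} + D^{2} = \frac{2}{2 + \left(-5\right)^{2} + 163 \left(-5\right)} + \left(-189\right)^{2} = \frac{2}{2 + 25 - 815} + 35721 = \frac{2}{-788} + 35721 = 2 \left(- \frac{1}{788}\right) + 35721 = - \frac{1}{394} + 35721 = \frac{14074073}{394}$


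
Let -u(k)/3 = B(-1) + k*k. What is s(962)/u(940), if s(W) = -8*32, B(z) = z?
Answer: 256/2650797 ≈ 9.6575e-5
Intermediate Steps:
s(W) = -256
u(k) = 3 - 3*k**2 (u(k) = -3*(-1 + k*k) = -3*(-1 + k**2) = 3 - 3*k**2)
s(962)/u(940) = -256/(3 - 3*940**2) = -256/(3 - 3*883600) = -256/(3 - 2650800) = -256/(-2650797) = -256*(-1/2650797) = 256/2650797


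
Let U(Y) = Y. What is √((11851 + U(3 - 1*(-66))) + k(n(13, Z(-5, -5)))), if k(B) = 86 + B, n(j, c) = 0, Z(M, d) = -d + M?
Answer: 3*√1334 ≈ 109.57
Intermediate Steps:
Z(M, d) = M - d
√((11851 + U(3 - 1*(-66))) + k(n(13, Z(-5, -5)))) = √((11851 + (3 - 1*(-66))) + (86 + 0)) = √((11851 + (3 + 66)) + 86) = √((11851 + 69) + 86) = √(11920 + 86) = √12006 = 3*√1334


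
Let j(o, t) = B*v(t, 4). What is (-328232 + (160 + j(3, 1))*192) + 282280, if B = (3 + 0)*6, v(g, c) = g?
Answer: -11776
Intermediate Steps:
B = 18 (B = 3*6 = 18)
j(o, t) = 18*t
(-328232 + (160 + j(3, 1))*192) + 282280 = (-328232 + (160 + 18*1)*192) + 282280 = (-328232 + (160 + 18)*192) + 282280 = (-328232 + 178*192) + 282280 = (-328232 + 34176) + 282280 = -294056 + 282280 = -11776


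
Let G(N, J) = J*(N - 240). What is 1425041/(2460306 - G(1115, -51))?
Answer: 1425041/2504931 ≈ 0.56889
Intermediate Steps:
G(N, J) = J*(-240 + N)
1425041/(2460306 - G(1115, -51)) = 1425041/(2460306 - (-51)*(-240 + 1115)) = 1425041/(2460306 - (-51)*875) = 1425041/(2460306 - 1*(-44625)) = 1425041/(2460306 + 44625) = 1425041/2504931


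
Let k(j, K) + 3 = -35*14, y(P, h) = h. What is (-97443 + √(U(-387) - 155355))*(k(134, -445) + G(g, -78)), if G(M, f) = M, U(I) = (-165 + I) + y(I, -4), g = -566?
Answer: 103192137 - 1059*I*√155911 ≈ 1.0319e+8 - 4.1815e+5*I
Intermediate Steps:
k(j, K) = -493 (k(j, K) = -3 - 35*14 = -3 - 490 = -493)
U(I) = -169 + I (U(I) = (-165 + I) - 4 = -169 + I)
(-97443 + √(U(-387) - 155355))*(k(134, -445) + G(g, -78)) = (-97443 + √((-169 - 387) - 155355))*(-493 - 566) = (-97443 + √(-556 - 155355))*(-1059) = (-97443 + √(-155911))*(-1059) = (-97443 + I*√155911)*(-1059) = 103192137 - 1059*I*√155911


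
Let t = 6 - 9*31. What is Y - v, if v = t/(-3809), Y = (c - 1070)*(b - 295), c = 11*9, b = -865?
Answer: 330023459/293 ≈ 1.1264e+6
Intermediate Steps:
c = 99
t = -273 (t = 6 - 279 = -273)
Y = 1126360 (Y = (99 - 1070)*(-865 - 295) = -971*(-1160) = 1126360)
v = 21/293 (v = -273/(-3809) = -273*(-1/3809) = 21/293 ≈ 0.071672)
Y - v = 1126360 - 1*21/293 = 1126360 - 21/293 = 330023459/293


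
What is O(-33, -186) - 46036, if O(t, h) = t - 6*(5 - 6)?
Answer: -46063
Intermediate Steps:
O(t, h) = 6 + t (O(t, h) = t - 6*(-1) = t + 6 = 6 + t)
O(-33, -186) - 46036 = (6 - 33) - 46036 = -27 - 46036 = -46063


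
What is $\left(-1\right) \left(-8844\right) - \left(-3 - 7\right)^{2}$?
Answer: $8744$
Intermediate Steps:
$\left(-1\right) \left(-8844\right) - \left(-3 - 7\right)^{2} = 8844 - \left(-10\right)^{2} = 8844 - 100 = 8744$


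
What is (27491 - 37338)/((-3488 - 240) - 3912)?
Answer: 9847/7640 ≈ 1.2889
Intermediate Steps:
(27491 - 37338)/((-3488 - 240) - 3912) = -9847/(-3728 - 3912) = -9847/(-7640) = -9847*(-1/7640) = 9847/7640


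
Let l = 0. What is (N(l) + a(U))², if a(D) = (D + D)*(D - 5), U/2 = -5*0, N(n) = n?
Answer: 0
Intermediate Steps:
U = 0 (U = 2*(-5*0) = 2*0 = 0)
a(D) = 2*D*(-5 + D) (a(D) = (2*D)*(-5 + D) = 2*D*(-5 + D))
(N(l) + a(U))² = (0 + 2*0*(-5 + 0))² = (0 + 2*0*(-5))² = (0 + 0)² = 0² = 0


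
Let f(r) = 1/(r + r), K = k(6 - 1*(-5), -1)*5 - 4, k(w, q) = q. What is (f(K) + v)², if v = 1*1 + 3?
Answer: 5041/324 ≈ 15.559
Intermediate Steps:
K = -9 (K = -1*5 - 4 = -5 - 4 = -9)
f(r) = 1/(2*r)
v = 4 (v = 1 + 3 = 4)
(f(K) + v)² = ((½)/(-9) + 4)² = ((½)*(-⅑) + 4)² = (-1/18 + 4)² = (71/18)² = 5041/324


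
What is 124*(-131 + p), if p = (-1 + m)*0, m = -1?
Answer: -16244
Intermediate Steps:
p = 0 (p = (-1 - 1)*0 = -2*0 = 0)
124*(-131 + p) = 124*(-131 + 0) = 124*(-131) = -16244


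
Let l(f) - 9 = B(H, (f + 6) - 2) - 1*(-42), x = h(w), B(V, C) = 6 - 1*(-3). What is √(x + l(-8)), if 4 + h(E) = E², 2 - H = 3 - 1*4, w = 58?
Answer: 6*√95 ≈ 58.481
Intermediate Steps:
H = 3 (H = 2 - (3 - 1*4) = 2 - (3 - 4) = 2 - 1*(-1) = 2 + 1 = 3)
B(V, C) = 9 (B(V, C) = 6 + 3 = 9)
h(E) = -4 + E²
x = 3360 (x = -4 + 58² = -4 + 3364 = 3360)
l(f) = 60 (l(f) = 9 + (9 - 1*(-42)) = 9 + (9 + 42) = 9 + 51 = 60)
√(x + l(-8)) = √(3360 + 60) = √3420 = 6*√95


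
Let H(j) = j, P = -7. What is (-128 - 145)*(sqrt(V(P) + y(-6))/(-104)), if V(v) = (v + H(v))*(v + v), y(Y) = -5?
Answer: 21*sqrt(191)/8 ≈ 36.278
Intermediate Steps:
V(v) = 4*v**2 (V(v) = (v + v)*(v + v) = (2*v)*(2*v) = 4*v**2)
(-128 - 145)*(sqrt(V(P) + y(-6))/(-104)) = (-128 - 145)*(sqrt(4*(-7)**2 - 5)/(-104)) = -273*sqrt(4*49 - 5)*(-1)/104 = -273*sqrt(196 - 5)*(-1)/104 = -273*sqrt(191)*(-1)/104 = -(-21)*sqrt(191)/8 = 21*sqrt(191)/8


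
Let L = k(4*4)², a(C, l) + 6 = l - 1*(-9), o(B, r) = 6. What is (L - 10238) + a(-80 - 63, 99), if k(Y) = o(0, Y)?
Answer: -10100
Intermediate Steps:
a(C, l) = 3 + l (a(C, l) = -6 + (l - 1*(-9)) = -6 + (l + 9) = -6 + (9 + l) = 3 + l)
k(Y) = 6
L = 36 (L = 6² = 36)
(L - 10238) + a(-80 - 63, 99) = (36 - 10238) + (3 + 99) = -10202 + 102 = -10100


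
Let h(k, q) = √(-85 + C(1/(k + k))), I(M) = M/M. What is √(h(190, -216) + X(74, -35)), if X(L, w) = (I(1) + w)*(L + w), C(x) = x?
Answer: √(-47868600 + 190*I*√3068405)/190 ≈ 0.12659 + 36.414*I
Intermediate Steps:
I(M) = 1
X(L, w) = (1 + w)*(L + w)
h(k, q) = √(-85 + 1/(2*k)) (h(k, q) = √(-85 + 1/(k + k)) = √(-85 + 1/(2*k)))
√(h(190, -216) + X(74, -35)) = √(√(-340 + 2/190)/2 + (74 - 35 + (-35)² + 74*(-35))) = √(√(-340 + 2*(1/190))/2 + (74 - 35 + 1225 - 2590)) = √(√(-340 + 1/95)/2 - 1326) = √(√(-32299/95)/2 - 1326) = √((I*√3068405/95)/2 - 1326) = √(I*√3068405/190 - 1326) = √(-1326 + I*√3068405/190)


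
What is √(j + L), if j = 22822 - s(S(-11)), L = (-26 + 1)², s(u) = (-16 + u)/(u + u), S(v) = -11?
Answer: √11347754/22 ≈ 153.12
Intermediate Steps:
s(u) = (-16 + u)/(2*u) (s(u) = (-16 + u)/((2*u)) = (-16 + u)*(1/(2*u)) = (-16 + u)/(2*u))
L = 625 (L = (-25)² = 625)
j = 502057/22 (j = 22822 - (-16 - 11)/(2*(-11)) = 22822 - (-1)*(-27)/(2*11) = 22822 - 1*27/22 = 22822 - 27/22 = 502057/22 ≈ 22821.)
√(j + L) = √(502057/22 + 625) = √(515807/22) = √11347754/22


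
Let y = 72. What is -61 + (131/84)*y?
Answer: 359/7 ≈ 51.286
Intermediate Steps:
-61 + (131/84)*y = -61 + (131/84)*72 = -61 + 786/7 = 359/7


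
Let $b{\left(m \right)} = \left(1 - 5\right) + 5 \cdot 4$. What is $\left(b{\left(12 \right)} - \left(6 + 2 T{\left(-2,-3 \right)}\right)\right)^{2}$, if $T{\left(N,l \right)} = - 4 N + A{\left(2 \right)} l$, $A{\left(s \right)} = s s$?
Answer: $324$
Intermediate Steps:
$A{\left(s \right)} = s^{2}$
$T{\left(N,l \right)} = - 4 N + 4 l$ ($T{\left(N,l \right)} = - 4 N + 2^{2} l = - 4 N + 4 l$)
$b{\left(m \right)} = 16$ ($b{\left(m \right)} = -4 + 20 = 16$)
$\left(b{\left(12 \right)} - \left(6 + 2 T{\left(-2,-3 \right)}\right)\right)^{2} = \left(16 - \left(6 + 2 \left(\left(-4\right) \left(-2\right) + 4 \left(-3\right)\right)\right)\right)^{2} = \left(16 - \left(6 + 2 \left(8 - 12\right)\right)\right)^{2} = \left(16 - -2\right)^{2} = \left(16 + \left(-6 + 8\right)\right)^{2} = \left(16 + 2\right)^{2} = 18^{2} = 324$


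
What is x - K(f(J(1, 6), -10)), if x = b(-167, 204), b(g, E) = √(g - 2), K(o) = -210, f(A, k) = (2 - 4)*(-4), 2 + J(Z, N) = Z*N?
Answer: 210 + 13*I ≈ 210.0 + 13.0*I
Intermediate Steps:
J(Z, N) = -2 + N*Z (J(Z, N) = -2 + Z*N = -2 + N*Z)
f(A, k) = 8 (f(A, k) = -2*(-4) = 8)
b(g, E) = √(-2 + g)
x = 13*I (x = √(-2 - 167) = √(-169) = 13*I ≈ 13.0*I)
x - K(f(J(1, 6), -10)) = 13*I - 1*(-210) = 13*I + 210 = 210 + 13*I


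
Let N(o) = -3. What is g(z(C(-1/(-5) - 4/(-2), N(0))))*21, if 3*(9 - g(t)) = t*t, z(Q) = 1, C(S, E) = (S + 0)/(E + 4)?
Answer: 182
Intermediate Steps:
C(S, E) = S/(4 + E)
g(t) = 9 - t²/3 (g(t) = 9 - t*t/3 = 9 - t²/3)
g(z(C(-1/(-5) - 4/(-2), N(0))))*21 = (9 - ⅓*1²)*21 = (9 - ⅓*1)*21 = (9 - ⅓)*21 = (26/3)*21 = 182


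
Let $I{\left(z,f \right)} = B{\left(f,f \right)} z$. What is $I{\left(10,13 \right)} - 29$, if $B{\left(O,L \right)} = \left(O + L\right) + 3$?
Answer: $261$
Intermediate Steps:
$B{\left(O,L \right)} = 3 + L + O$ ($B{\left(O,L \right)} = \left(L + O\right) + 3 = 3 + L + O$)
$I{\left(z,f \right)} = z \left(3 + 2 f\right)$ ($I{\left(z,f \right)} = \left(3 + f + f\right) z = \left(3 + 2 f\right) z = z \left(3 + 2 f\right)$)
$I{\left(10,13 \right)} - 29 = 10 \left(3 + 2 \cdot 13\right) - 29 = 10 \left(3 + 26\right) - 29 = 10 \cdot 29 - 29 = 290 - 29 = 261$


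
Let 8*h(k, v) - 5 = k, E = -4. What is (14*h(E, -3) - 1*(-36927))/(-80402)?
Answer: -147715/321608 ≈ -0.45930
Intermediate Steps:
h(k, v) = 5/8 + k/8
(14*h(E, -3) - 1*(-36927))/(-80402) = (14*(5/8 + (1/8)*(-4)) - 1*(-36927))/(-80402) = (14*(5/8 - 1/2) + 36927)*(-1/80402) = (14*(1/8) + 36927)*(-1/80402) = (7/4 + 36927)*(-1/80402) = (147715/4)*(-1/80402) = -147715/321608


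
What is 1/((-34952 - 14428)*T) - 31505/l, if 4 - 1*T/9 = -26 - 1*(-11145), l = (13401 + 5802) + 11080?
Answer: -155626140061217/149589792108900 ≈ -1.0404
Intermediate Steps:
l = 30283 (l = 19203 + 11080 = 30283)
T = -100035 (T = 36 - 9*(-26 - 1*(-11145)) = 36 - 9*(-26 + 11145) = 36 - 9*11119 = 36 - 100071 = -100035)
1/((-34952 - 14428)*T) - 31505/l = 1/(-34952 - 14428*(-100035)) - 31505/30283 = -1/100035/(-49380) - 31505*1/30283 = -1/49380*(-1/100035) - 31505/30283 = 1/4939728300 - 31505/30283 = -155626140061217/149589792108900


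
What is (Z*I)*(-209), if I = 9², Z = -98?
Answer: 1659042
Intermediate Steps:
I = 81
(Z*I)*(-209) = -98*81*(-209) = -7938*(-209) = 1659042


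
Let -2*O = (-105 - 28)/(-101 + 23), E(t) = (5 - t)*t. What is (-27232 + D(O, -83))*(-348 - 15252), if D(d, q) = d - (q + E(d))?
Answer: 16514934575/39 ≈ 4.2346e+8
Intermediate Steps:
E(t) = t*(5 - t)
O = -133/156 (O = -(-105 - 28)/(2*(-101 + 23)) = -(-133)/(2*(-78)) = -(-133)*(-1)/(2*78) = -½*133/78 = -133/156 ≈ -0.85256)
D(d, q) = d - q - d*(5 - d) (D(d, q) = d - (q + d*(5 - d)) = d + (-q - d*(5 - d)) = d - q - d*(5 - d))
(-27232 + D(O, -83))*(-348 - 15252) = (-27232 + (-133/156 - 1*(-83) - 133*(-5 - 133/156)/156))*(-348 - 15252) = (-27232 + (-133/156 + 83 - 133/156*(-913/156)))*(-15600) = (-27232 + (-133/156 + 83 + 121429/24336))*(-15600) = (-27232 + 2120569/24336)*(-15600) = -660597383/24336*(-15600) = 16514934575/39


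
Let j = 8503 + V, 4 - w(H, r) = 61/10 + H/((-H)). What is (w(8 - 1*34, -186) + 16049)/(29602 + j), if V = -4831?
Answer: 160479/332740 ≈ 0.48230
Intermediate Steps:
w(H, r) = -11/10 (w(H, r) = 4 - (61/10 + H/((-H))) = 4 - (61*(1/10) + H*(-1/H)) = 4 - (61/10 - 1) = 4 - 1*51/10 = 4 - 51/10 = -11/10)
j = 3672 (j = 8503 - 4831 = 3672)
(w(8 - 1*34, -186) + 16049)/(29602 + j) = (-11/10 + 16049)/(29602 + 3672) = (160479/10)/33274 = (160479/10)*(1/33274) = 160479/332740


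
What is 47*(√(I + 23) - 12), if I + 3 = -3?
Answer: -564 + 47*√17 ≈ -370.21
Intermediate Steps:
I = -6 (I = -3 - 3 = -6)
47*(√(I + 23) - 12) = 47*(√(-6 + 23) - 12) = 47*(√17 - 12) = 47*(-12 + √17) = -564 + 47*√17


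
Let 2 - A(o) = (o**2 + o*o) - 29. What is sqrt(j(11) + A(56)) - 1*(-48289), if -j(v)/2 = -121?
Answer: 48289 + I*sqrt(5999) ≈ 48289.0 + 77.453*I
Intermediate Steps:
A(o) = 31 - 2*o**2 (A(o) = 2 - ((o**2 + o*o) - 29) = 2 - ((o**2 + o**2) - 29) = 2 - (2*o**2 - 29) = 2 - (-29 + 2*o**2) = 2 + (29 - 2*o**2) = 31 - 2*o**2)
j(v) = 242 (j(v) = -2*(-121) = 242)
sqrt(j(11) + A(56)) - 1*(-48289) = sqrt(242 + (31 - 2*56**2)) - 1*(-48289) = sqrt(242 + (31 - 2*3136)) + 48289 = sqrt(242 + (31 - 6272)) + 48289 = sqrt(242 - 6241) + 48289 = sqrt(-5999) + 48289 = I*sqrt(5999) + 48289 = 48289 + I*sqrt(5999)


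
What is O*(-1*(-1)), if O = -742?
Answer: -742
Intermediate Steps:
O*(-1*(-1)) = -(-742)*(-1) = -742*1 = -742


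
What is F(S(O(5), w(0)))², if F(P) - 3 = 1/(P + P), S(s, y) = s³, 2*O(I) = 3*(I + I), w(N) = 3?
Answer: 410103001/45562500 ≈ 9.0009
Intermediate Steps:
O(I) = 3*I (O(I) = (3*(I + I))/2 = (3*(2*I))/2 = (6*I)/2 = 3*I)
F(P) = 3 + 1/(2*P) (F(P) = 3 + 1/(P + P) = 3 + 1/(2*P))
F(S(O(5), w(0)))² = (3 + 1/(2*((3*5)³)))² = (3 + 1/(2*(15³)))² = (3 + (½)/3375)² = (3 + (½)*(1/3375))² = (3 + 1/6750)² = (20251/6750)² = 410103001/45562500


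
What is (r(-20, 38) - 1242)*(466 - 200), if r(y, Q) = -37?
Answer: -340214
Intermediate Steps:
(r(-20, 38) - 1242)*(466 - 200) = (-37 - 1242)*(466 - 200) = -1279*266 = -340214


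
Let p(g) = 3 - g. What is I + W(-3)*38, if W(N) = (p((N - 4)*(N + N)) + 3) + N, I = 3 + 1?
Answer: -1478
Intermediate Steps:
I = 4
W(N) = 6 + N - 2*N*(-4 + N) (W(N) = ((3 - (N - 4)*(N + N)) + 3) + N = ((3 - (-4 + N)*2*N) + 3) + N = ((3 - 2*N*(-4 + N)) + 3) + N = (6 - 2*N*(-4 + N)) + N = 6 + N - 2*N*(-4 + N))
I + W(-3)*38 = 4 + (6 - 3 - 2*(-3)*(-4 - 3))*38 = 4 + (6 - 3 - 2*(-3)*(-7))*38 = 4 + (6 - 3 - 42)*38 = 4 - 39*38 = 4 - 1482 = -1478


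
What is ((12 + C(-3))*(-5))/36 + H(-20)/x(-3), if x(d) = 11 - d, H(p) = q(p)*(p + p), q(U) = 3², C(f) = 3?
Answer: -2335/84 ≈ -27.798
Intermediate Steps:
q(U) = 9
H(p) = 18*p (H(p) = 9*(p + p) = 9*(2*p) = 18*p)
((12 + C(-3))*(-5))/36 + H(-20)/x(-3) = ((12 + 3)*(-5))/36 + (18*(-20))/(11 - 1*(-3)) = (15*(-5))*(1/36) - 360/(11 + 3) = -75*1/36 - 360/14 = -25/12 - 360*1/14 = -25/12 - 180/7 = -2335/84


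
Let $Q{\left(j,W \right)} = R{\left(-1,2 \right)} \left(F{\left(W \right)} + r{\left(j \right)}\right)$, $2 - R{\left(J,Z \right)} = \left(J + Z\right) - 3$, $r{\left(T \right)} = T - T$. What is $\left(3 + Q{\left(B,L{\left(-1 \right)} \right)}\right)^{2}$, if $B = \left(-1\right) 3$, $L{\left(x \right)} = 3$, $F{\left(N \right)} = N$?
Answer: $225$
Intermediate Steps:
$r{\left(T \right)} = 0$
$B = -3$
$R{\left(J,Z \right)} = 5 - J - Z$ ($R{\left(J,Z \right)} = 2 - \left(\left(J + Z\right) - 3\right) = 2 - \left(-3 + J + Z\right) = 5 - J - Z$)
$Q{\left(j,W \right)} = 4 W$ ($Q{\left(j,W \right)} = \left(5 - -1 - 2\right) \left(W + 0\right) = \left(5 + 1 - 2\right) W = 4 W$)
$\left(3 + Q{\left(B,L{\left(-1 \right)} \right)}\right)^{2} = \left(3 + 4 \cdot 3\right)^{2} = \left(3 + 12\right)^{2} = 15^{2} = 225$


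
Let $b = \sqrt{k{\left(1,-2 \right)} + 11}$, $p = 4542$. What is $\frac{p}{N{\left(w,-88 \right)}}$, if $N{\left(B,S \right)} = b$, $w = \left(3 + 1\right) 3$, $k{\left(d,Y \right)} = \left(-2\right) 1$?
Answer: $1514$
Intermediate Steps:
$k{\left(d,Y \right)} = -2$
$w = 12$ ($w = 4 \cdot 3 = 12$)
$b = 3$ ($b = \sqrt{-2 + 11} = \sqrt{9} = 3$)
$N{\left(B,S \right)} = 3$
$\frac{p}{N{\left(w,-88 \right)}} = \frac{4542}{3} = 4542 \cdot \frac{1}{3} = 1514$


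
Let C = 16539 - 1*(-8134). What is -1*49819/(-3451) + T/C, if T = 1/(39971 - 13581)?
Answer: 159793944327/11069047990 ≈ 14.436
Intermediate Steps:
C = 24673 (C = 16539 + 8134 = 24673)
T = 1/26390 ≈ 3.7893e-5
-1*49819/(-3451) + T/C = -1*49819/(-3451) + (1/26390)/24673 = -49819*(-1/3451) + (1/26390)*(1/24673) = 7117/493 + 1/651120470 = 159793944327/11069047990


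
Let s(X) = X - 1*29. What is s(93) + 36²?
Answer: 1360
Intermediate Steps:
s(X) = -29 + X (s(X) = X - 29 = -29 + X)
s(93) + 36² = (-29 + 93) + 36² = 64 + 1296 = 1360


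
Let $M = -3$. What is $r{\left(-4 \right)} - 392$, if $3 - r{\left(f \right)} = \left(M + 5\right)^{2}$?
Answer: $-393$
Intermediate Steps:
$r{\left(f \right)} = -1$ ($r{\left(f \right)} = 3 - \left(-3 + 5\right)^{2} = 3 - 2^{2} = 3 - 4 = -1$)
$r{\left(-4 \right)} - 392 = -1 - 392 = -393$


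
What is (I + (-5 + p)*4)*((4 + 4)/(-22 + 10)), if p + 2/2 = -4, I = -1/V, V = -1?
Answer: 26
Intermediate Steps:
I = 1 (I = -1/(-1) = -1*(-1) = 1)
p = -5 (p = -1 - 4 = -5)
(I + (-5 + p)*4)*((4 + 4)/(-22 + 10)) = (1 + (-5 - 5)*4)*((4 + 4)/(-22 + 10)) = (1 - 10*4)*(8/(-12)) = (1 - 40)*(8*(-1/12)) = -39*(-2/3) = 26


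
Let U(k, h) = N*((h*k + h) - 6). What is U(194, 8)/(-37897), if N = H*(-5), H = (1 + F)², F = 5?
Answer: 279720/37897 ≈ 7.3811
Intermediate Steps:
H = 36 (H = (1 + 5)² = 6² = 36)
N = -180 (N = 36*(-5) = -180)
U(k, h) = 1080 - 180*h - 180*h*k (U(k, h) = -180*((h*k + h) - 6) = -180*((h + h*k) - 6) = -180*(-6 + h + h*k) = 1080 - 180*h - 180*h*k)
U(194, 8)/(-37897) = (1080 - 180*8 - 180*8*194)/(-37897) = (1080 - 1440 - 279360)*(-1/37897) = -279720*(-1/37897) = 279720/37897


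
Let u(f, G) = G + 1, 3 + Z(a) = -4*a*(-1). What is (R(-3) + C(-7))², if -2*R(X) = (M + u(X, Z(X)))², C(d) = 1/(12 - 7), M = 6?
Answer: 25281/25 ≈ 1011.2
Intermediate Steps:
C(d) = ⅕ (C(d) = 1/5 = ⅕)
Z(a) = -3 + 4*a (Z(a) = -3 - 4*a*(-1) = -3 + 4*a)
u(f, G) = 1 + G
R(X) = -(4 + 4*X)²/2 (R(X) = -(6 + (1 + (-3 + 4*X)))²/2 = -(6 + (-2 + 4*X))²/2 = -(4 + 4*X)²/2)
(R(-3) + C(-7))² = (-8*(1 - 3)² + ⅕)² = (-8*(-2)² + ⅕)² = (-8*4 + ⅕)² = (-32 + ⅕)² = (-159/5)² = 25281/25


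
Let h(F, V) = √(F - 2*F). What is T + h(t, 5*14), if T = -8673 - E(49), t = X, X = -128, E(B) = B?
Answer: -8722 + 8*√2 ≈ -8710.7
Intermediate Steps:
t = -128
h(F, V) = √(-F)
T = -8722 (T = -8673 - 1*49 = -8673 - 49 = -8722)
T + h(t, 5*14) = -8722 + √(-1*(-128)) = -8722 + √128 = -8722 + 8*√2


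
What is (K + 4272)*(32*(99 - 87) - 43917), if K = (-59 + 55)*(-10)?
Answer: -187714296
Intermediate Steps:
K = 40 (K = -4*(-10) = 40)
(K + 4272)*(32*(99 - 87) - 43917) = (40 + 4272)*(32*(99 - 87) - 43917) = 4312*(32*12 - 43917) = 4312*(384 - 43917) = 4312*(-43533) = -187714296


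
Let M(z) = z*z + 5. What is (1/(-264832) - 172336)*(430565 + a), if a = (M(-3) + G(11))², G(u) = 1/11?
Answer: -1189435221535805835/16022336 ≈ -7.4236e+10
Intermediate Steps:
G(u) = 1/11
M(z) = 5 + z² (M(z) = z² + 5 = 5 + z²)
a = 24025/121 (a = ((5 + (-3)²) + 1/11)² = ((5 + 9) + 1/11)² = (14 + 1/11)² = (155/11)² = 24025/121 ≈ 198.55)
(1/(-264832) - 172336)*(430565 + a) = (1/(-264832) - 172336)*(430565 + 24025/121) = (-1/264832 - 172336)*(52122390/121) = -45640087553/264832*52122390/121 = -1189435221535805835/16022336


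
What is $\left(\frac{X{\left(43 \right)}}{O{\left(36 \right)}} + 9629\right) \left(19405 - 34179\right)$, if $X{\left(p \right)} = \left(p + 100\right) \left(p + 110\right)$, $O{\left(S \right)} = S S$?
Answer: $- \frac{10260594709}{72} \approx -1.4251 \cdot 10^{8}$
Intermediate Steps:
$O{\left(S \right)} = S^{2}$
$X{\left(p \right)} = \left(100 + p\right) \left(110 + p\right)$
$\left(\frac{X{\left(43 \right)}}{O{\left(36 \right)}} + 9629\right) \left(19405 - 34179\right) = \left(\frac{11000 + 43^{2} + 210 \cdot 43}{36^{2}} + 9629\right) \left(19405 - 34179\right) = \left(\frac{11000 + 1849 + 9030}{1296} + 9629\right) \left(-14774\right) = \left(21879 \cdot \frac{1}{1296} + 9629\right) \left(-14774\right) = \left(\frac{2431}{144} + 9629\right) \left(-14774\right) = \frac{1389007}{144} \left(-14774\right) = - \frac{10260594709}{72}$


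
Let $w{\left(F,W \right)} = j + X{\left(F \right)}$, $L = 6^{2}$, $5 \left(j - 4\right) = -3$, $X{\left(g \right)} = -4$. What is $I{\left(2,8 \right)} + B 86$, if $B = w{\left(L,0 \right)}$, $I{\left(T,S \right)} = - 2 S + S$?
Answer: $- \frac{298}{5} \approx -59.6$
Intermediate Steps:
$j = \frac{17}{5}$ ($j = 4 + \frac{1}{5} \left(-3\right) = 4 - \frac{3}{5} = \frac{17}{5} \approx 3.4$)
$L = 36$
$I{\left(T,S \right)} = - S$
$w{\left(F,W \right)} = - \frac{3}{5}$ ($w{\left(F,W \right)} = \frac{17}{5} - 4 = - \frac{3}{5}$)
$B = - \frac{3}{5} \approx -0.6$
$I{\left(2,8 \right)} + B 86 = \left(-1\right) 8 - \frac{258}{5} = -8 - \frac{258}{5} = - \frac{298}{5}$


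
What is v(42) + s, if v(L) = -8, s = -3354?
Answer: -3362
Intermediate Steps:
v(42) + s = -8 - 3354 = -3362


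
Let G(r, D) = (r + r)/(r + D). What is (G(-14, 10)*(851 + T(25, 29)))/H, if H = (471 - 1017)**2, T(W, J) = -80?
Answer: 257/14196 ≈ 0.018104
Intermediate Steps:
G(r, D) = 2*r/(D + r) (G(r, D) = (2*r)/(D + r) = 2*r/(D + r))
H = 298116 (H = (-546)**2 = 298116)
(G(-14, 10)*(851 + T(25, 29)))/H = ((2*(-14)/(10 - 14))*(851 - 80))/298116 = ((2*(-14)/(-4))*771)*(1/298116) = ((2*(-14)*(-1/4))*771)*(1/298116) = (7*771)*(1/298116) = 5397*(1/298116) = 257/14196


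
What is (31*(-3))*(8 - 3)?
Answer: -465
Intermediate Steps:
(31*(-3))*(8 - 3) = -93*5 = -465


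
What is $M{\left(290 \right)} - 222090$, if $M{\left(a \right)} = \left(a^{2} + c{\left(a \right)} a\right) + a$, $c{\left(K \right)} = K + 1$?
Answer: $-53310$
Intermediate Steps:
$c{\left(K \right)} = 1 + K$
$M{\left(a \right)} = a + a^{2} + a \left(1 + a\right)$ ($M{\left(a \right)} = \left(a^{2} + \left(1 + a\right) a\right) + a = \left(a^{2} + a \left(1 + a\right)\right) + a = a + a^{2} + a \left(1 + a\right)$)
$M{\left(290 \right)} - 222090 = 2 \cdot 290 \left(1 + 290\right) - 222090 = 2 \cdot 290 \cdot 291 - 222090 = 168780 - 222090 = -53310$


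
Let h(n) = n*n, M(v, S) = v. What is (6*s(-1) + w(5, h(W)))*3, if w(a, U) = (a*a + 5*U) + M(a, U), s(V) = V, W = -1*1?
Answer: 87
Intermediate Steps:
W = -1
h(n) = n²
w(a, U) = a + a² + 5*U (w(a, U) = (a*a + 5*U) + a = (a² + 5*U) + a = a + a² + 5*U)
(6*s(-1) + w(5, h(W)))*3 = (6*(-1) + (5 + 5² + 5*(-1)²))*3 = (-6 + (5 + 25 + 5*1))*3 = (-6 + (5 + 25 + 5))*3 = (-6 + 35)*3 = 29*3 = 87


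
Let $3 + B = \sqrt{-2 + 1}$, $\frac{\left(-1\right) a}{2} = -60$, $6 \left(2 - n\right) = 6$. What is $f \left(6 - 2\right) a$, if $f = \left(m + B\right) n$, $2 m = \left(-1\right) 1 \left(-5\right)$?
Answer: $-240 + 480 i \approx -240.0 + 480.0 i$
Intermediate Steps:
$n = 1$ ($n = 2 - 1 = 1$)
$a = 120$ ($a = \left(-2\right) \left(-60\right) = 120$)
$B = -3 + i$ ($B = -3 + \sqrt{-2 + 1} = -3 + \sqrt{-1} = -3 + i \approx -3.0 + 1.0 i$)
$m = \frac{5}{2}$ ($m = \frac{\left(-1\right) 1 \left(-5\right)}{2} = \frac{\left(-1\right) \left(-5\right)}{2} = \frac{1}{2} \cdot 5 = \frac{5}{2} \approx 2.5$)
$f = - \frac{1}{2} + i$ ($f = \left(\frac{5}{2} - \left(3 - i\right)\right) 1 = \left(- \frac{1}{2} + i\right) 1 = - \frac{1}{2} + i \approx -0.5 + 1.0 i$)
$f \left(6 - 2\right) a = \left(- \frac{1}{2} + i\right) \left(6 - 2\right) 120 = \left(- \frac{1}{2} + i\right) 4 \cdot 120 = \left(-2 + 4 i\right) 120 = -240 + 480 i$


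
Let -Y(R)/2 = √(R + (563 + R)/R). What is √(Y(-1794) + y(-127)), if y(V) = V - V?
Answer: 897^(¾)*6434410^(¼)*√(-I)/897 ≈ 6.5075 - 6.5075*I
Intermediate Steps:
y(V) = 0
Y(R) = -2*√(R + (563 + R)/R)
√(Y(-1794) + y(-127)) = √(-2*√(1 - 1794 + 563/(-1794)) + 0) = √(-2*√(1 - 1794 + 563*(-1/1794)) + 0) = √(-2*√(1 - 1794 - 563/1794) + 0) = √(-I*√5771665770/897 + 0) = √(-I*√5771665770/897) = 897^(¾)*6434410^(¼)*√(-I)/897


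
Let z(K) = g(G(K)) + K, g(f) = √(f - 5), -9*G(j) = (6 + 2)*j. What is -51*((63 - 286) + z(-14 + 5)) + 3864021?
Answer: 3875853 - 51*√3 ≈ 3.8758e+6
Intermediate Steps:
G(j) = -8*j/9 (G(j) = -(6 + 2)*j/9 = -8*j/9)
g(f) = √(-5 + f)
z(K) = K + √(-5 - 8*K/9) (z(K) = √(-5 - 8*K/9) + K = K + √(-5 - 8*K/9))
-51*((63 - 286) + z(-14 + 5)) + 3864021 = -51*((63 - 286) + ((-14 + 5) + √(-45 - 8*(-14 + 5))/3)) + 3864021 = -51*(-223 + (-9 + √(-45 - 8*(-9))/3)) + 3864021 = -51*(-223 + (-9 + √(-45 + 72)/3)) + 3864021 = -51*(-223 + (-9 + √27/3)) + 3864021 = -51*(-223 + (-9 + (3*√3)/3)) + 3864021 = -51*(-223 + (-9 + √3)) + 3864021 = -51*(-232 + √3) + 3864021 = (11832 - 51*√3) + 3864021 = 3875853 - 51*√3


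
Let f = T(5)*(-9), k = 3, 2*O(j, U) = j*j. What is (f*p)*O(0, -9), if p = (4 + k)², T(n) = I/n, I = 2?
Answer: 0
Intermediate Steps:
O(j, U) = j²/2 (O(j, U) = (j*j)/2 = j²/2)
T(n) = 2/n
f = -18/5 (f = (2/5)*(-9) = (2*(⅕))*(-9) = (⅖)*(-9) = -18/5 ≈ -3.6000)
p = 49 (p = (4 + 3)² = 7² = 49)
(f*p)*O(0, -9) = (-18/5*49)*((½)*0²) = -441*0/5 = -882/5*0 = 0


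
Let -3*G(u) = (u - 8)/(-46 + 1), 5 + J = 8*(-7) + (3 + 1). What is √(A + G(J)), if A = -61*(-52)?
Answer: √256893/9 ≈ 56.316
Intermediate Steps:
J = -57 (J = -5 + (8*(-7) + (3 + 1)) = -5 + (-56 + 4) = -5 - 52 = -57)
G(u) = -8/135 + u/135 (G(u) = -(u - 8)/(3*(-46 + 1)) = -(-8 + u)/(3*(-45)) = -(-8 + u)*(-1)/(3*45) = -(8/45 - u/45)/3 = -8/135 + u/135)
A = 3172
√(A + G(J)) = √(3172 + (-8/135 + (1/135)*(-57))) = √(3172 + (-8/135 - 19/45)) = √(3172 - 13/27) = √(85631/27) = √256893/9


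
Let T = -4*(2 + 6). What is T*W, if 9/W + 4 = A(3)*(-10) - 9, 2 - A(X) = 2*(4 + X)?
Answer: -288/107 ≈ -2.6916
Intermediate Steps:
A(X) = -6 - 2*X (A(X) = 2 - 2*(4 + X) = 2 - (8 + 2*X) = 2 + (-8 - 2*X) = -6 - 2*X)
W = 9/107 (W = 9/(-4 + ((-6 - 2*3)*(-10) - 9)) = 9/(-4 + ((-6 - 6)*(-10) - 9)) = 9/(-4 + (-12*(-10) - 9)) = 9/(-4 + (120 - 9)) = 9/(-4 + 111) = 9/107 ≈ 0.084112)
T = -32 (T = -4*8 = -32)
T*W = -32*9/107 = -288/107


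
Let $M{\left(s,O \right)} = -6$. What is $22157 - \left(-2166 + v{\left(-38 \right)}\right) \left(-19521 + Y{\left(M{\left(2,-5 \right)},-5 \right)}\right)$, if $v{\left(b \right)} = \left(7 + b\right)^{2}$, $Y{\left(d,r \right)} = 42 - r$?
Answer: $-23444013$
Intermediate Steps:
$22157 - \left(-2166 + v{\left(-38 \right)}\right) \left(-19521 + Y{\left(M{\left(2,-5 \right)},-5 \right)}\right) = 22157 - \left(-2166 + \left(7 - 38\right)^{2}\right) \left(-19521 + \left(42 - -5\right)\right) = 22157 - \left(-2166 + \left(-31\right)^{2}\right) \left(-19521 + \left(42 + 5\right)\right) = 22157 - \left(-2166 + 961\right) \left(-19521 + 47\right) = 22157 - \left(-1205\right) \left(-19474\right) = 22157 - 23466170 = -23444013$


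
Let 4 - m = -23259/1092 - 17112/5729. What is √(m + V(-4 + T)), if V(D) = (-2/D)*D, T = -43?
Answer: 3*√3175326224707/1042678 ≈ 5.1270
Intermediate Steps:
V(D) = -2
m = 58987129/2085356 (m = 4 - (-23259/1092 - 17112/5729) = 4 - (-23259*1/1092 - 17112*1/5729) = 4 - (-7753/364 - 17112/5729) = 4 - 1*(-50645705/2085356) = 4 + 50645705/2085356 = 58987129/2085356 ≈ 28.286)
√(m + V(-4 + T)) = √(58987129/2085356 - 2) = √(54816417/2085356) = 3*√3175326224707/1042678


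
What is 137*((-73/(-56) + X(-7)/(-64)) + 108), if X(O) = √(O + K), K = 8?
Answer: 6707657/448 ≈ 14972.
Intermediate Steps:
X(O) = √(8 + O) (X(O) = √(O + 8) = √(8 + O))
137*((-73/(-56) + X(-7)/(-64)) + 108) = 137*((-73/(-56) + √(8 - 7)/(-64)) + 108) = 137*((-73*(-1/56) + √1*(-1/64)) + 108) = 137*((73/56 + 1*(-1/64)) + 108) = 137*((73/56 - 1/64) + 108) = 137*(577/448 + 108) = 137*(48961/448) = 6707657/448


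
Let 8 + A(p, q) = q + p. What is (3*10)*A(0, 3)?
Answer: -150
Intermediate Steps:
A(p, q) = -8 + p + q (A(p, q) = -8 + (q + p) = -8 + (p + q) = -8 + p + q)
(3*10)*A(0, 3) = (3*10)*(-8 + 0 + 3) = 30*(-5) = -150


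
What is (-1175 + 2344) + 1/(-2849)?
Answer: 3330480/2849 ≈ 1169.0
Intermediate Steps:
(-1175 + 2344) + 1/(-2849) = 1169 - 1/2849 = 3330480/2849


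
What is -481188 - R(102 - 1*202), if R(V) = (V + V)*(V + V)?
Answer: -521188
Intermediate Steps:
R(V) = 4*V² (R(V) = (2*V)*(2*V) = 4*V²)
-481188 - R(102 - 1*202) = -481188 - 4*(102 - 1*202)² = -481188 - 4*(102 - 202)² = -481188 - 4*(-100)² = -481188 - 4*10000 = -481188 - 1*40000 = -481188 - 40000 = -521188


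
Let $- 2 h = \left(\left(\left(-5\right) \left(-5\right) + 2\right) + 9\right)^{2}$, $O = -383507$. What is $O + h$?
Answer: $-384155$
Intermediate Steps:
$h = -648$ ($h = - \frac{\left(\left(\left(-5\right) \left(-5\right) + 2\right) + 9\right)^{2}}{2} = - \frac{\left(\left(25 + 2\right) + 9\right)^{2}}{2} = - \frac{\left(27 + 9\right)^{2}}{2} = - \frac{36^{2}}{2} = \left(- \frac{1}{2}\right) 1296 = -648$)
$O + h = -383507 - 648 = -384155$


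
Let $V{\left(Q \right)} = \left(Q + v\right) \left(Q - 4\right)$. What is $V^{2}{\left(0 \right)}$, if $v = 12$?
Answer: $2304$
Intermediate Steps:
$V{\left(Q \right)} = \left(-4 + Q\right) \left(12 + Q\right)$ ($V{\left(Q \right)} = \left(Q + 12\right) \left(Q - 4\right) = \left(12 + Q\right) \left(-4 + Q\right) = \left(-4 + Q\right) \left(12 + Q\right)$)
$V^{2}{\left(0 \right)} = \left(-48 + 0^{2} + 8 \cdot 0\right)^{2} = \left(-48 + 0 + 0\right)^{2} = \left(-48\right)^{2} = 2304$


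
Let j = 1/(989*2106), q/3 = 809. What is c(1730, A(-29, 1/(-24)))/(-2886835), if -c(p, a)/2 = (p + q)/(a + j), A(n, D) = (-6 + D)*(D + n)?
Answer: 554133820032/33760191148226795 ≈ 1.6414e-5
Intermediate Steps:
q = 2427 (q = 3*809 = 2427)
j = 1/2082834 (j = (1/989)*(1/2106) = 1/2082834 ≈ 4.8011e-7)
c(p, a) = -2*(2427 + p)/(1/2082834 + a) (c(p, a) = -2*(p + 2427)/(a + 1/2082834) = -2*(2427 + p)/(1/2082834 + a))
c(1730, A(-29, 1/(-24)))/(-2886835) = (4165668*(-2427 - 1*1730)/(1 + 2082834*((1/(-24))² - 6/(-24) - 6*(-29) - 29/(-24))))/(-2886835) = (4165668*(-2427 - 1730)/(1 + 2082834*((-1/24)² - 6*(-1/24) + 174 - 1/24*(-29))))*(-1/2886835) = (4165668*(-4157)/(1 + 2082834*(1/576 + ¼ + 174 + 29/24)))*(-1/2886835) = (4165668*(-4157)/(1 + 2082834*(101065/576)))*(-1/2886835) = (4165668*(-4157)/(1 + 11694534345/32))*(-1/2886835) = (4165668*(-4157)/(11694534377/32))*(-1/2886835) = (4165668*(32/11694534377)*(-4157))*(-1/2886835) = -554133820032/11694534377*(-1/2886835) = 554133820032/33760191148226795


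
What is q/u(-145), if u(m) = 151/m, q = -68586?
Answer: 9944970/151 ≈ 65861.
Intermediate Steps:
q/u(-145) = -68586/(151/(-145)) = -68586/(151*(-1/145)) = -68586/(-151/145) = -68586*(-145/151) = 9944970/151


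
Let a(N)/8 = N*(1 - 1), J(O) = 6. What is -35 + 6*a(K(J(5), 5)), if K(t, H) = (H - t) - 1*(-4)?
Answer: -35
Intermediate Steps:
K(t, H) = 4 + H - t (K(t, H) = (H - t) + 4 = 4 + H - t)
a(N) = 0 (a(N) = 8*(N*(1 - 1)) = 8*(N*0) = 8*0 = 0)
-35 + 6*a(K(J(5), 5)) = -35 + 6*0 = -35 + 0 = -35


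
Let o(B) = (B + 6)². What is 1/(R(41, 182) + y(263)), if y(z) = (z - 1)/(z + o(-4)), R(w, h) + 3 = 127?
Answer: 267/33370 ≈ 0.0080012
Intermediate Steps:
o(B) = (6 + B)²
R(w, h) = 124 (R(w, h) = -3 + 127 = 124)
y(z) = (-1 + z)/(4 + z) (y(z) = (z - 1)/(z + (6 - 4)²) = (-1 + z)/(z + 2²) = (-1 + z)/(z + 4) = (-1 + z)/(4 + z))
1/(R(41, 182) + y(263)) = 1/(124 + (-1 + 263)/(4 + 263)) = 1/(124 + 262/267) = 1/(33370/267) = 267/33370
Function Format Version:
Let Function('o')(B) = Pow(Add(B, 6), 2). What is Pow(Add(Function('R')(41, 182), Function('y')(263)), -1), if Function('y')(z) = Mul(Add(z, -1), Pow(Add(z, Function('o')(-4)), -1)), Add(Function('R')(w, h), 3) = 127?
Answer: Rational(267, 33370) ≈ 0.0080012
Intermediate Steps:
Function('o')(B) = Pow(Add(6, B), 2)
Function('R')(w, h) = 124 (Function('R')(w, h) = Add(-3, 127) = 124)
Function('y')(z) = Mul(Pow(Add(4, z), -1), Add(-1, z)) (Function('y')(z) = Mul(Add(z, -1), Pow(Add(z, Pow(Add(6, -4), 2)), -1)) = Mul(Add(-1, z), Pow(Add(z, Pow(2, 2)), -1)) = Mul(Add(-1, z), Pow(Add(z, 4), -1)) = Mul(Add(-1, z), Pow(Add(4, z), -1)) = Mul(Pow(Add(4, z), -1), Add(-1, z)))
Pow(Add(Function('R')(41, 182), Function('y')(263)), -1) = Pow(Add(124, Mul(Pow(Add(4, 263), -1), Add(-1, 263))), -1) = Pow(Add(124, Mul(Pow(267, -1), 262)), -1) = Pow(Add(124, Mul(Rational(1, 267), 262)), -1) = Pow(Add(124, Rational(262, 267)), -1) = Pow(Rational(33370, 267), -1) = Rational(267, 33370)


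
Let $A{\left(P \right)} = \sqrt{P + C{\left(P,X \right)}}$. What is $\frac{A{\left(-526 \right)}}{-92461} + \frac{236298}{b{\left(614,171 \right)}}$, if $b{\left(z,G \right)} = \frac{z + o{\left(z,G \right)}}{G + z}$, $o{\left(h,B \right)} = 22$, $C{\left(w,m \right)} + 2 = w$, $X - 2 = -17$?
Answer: $\frac{30915655}{106} - \frac{i \sqrt{1054}}{92461} \approx 2.9166 \cdot 10^{5} - 0.00035112 i$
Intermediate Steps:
$X = -15$ ($X = 2 - 17 = -15$)
$C{\left(w,m \right)} = -2 + w$
$A{\left(P \right)} = \sqrt{-2 + 2 P}$ ($A{\left(P \right)} = \sqrt{P + \left(-2 + P\right)} = \sqrt{-2 + 2 P}$)
$b{\left(z,G \right)} = \frac{22 + z}{G + z}$ ($b{\left(z,G \right)} = \frac{z + 22}{G + z} = \frac{22 + z}{G + z}$)
$\frac{A{\left(-526 \right)}}{-92461} + \frac{236298}{b{\left(614,171 \right)}} = \frac{\sqrt{-2 + 2 \left(-526\right)}}{-92461} + \frac{236298}{\frac{1}{171 + 614} \left(22 + 614\right)} = \sqrt{-2 - 1052} \left(- \frac{1}{92461}\right) + \frac{236298}{\frac{1}{785} \cdot 636} = \sqrt{-1054} \left(- \frac{1}{92461}\right) + \frac{236298}{\frac{1}{785} \cdot 636} = i \sqrt{1054} \left(- \frac{1}{92461}\right) + \frac{236298}{\frac{636}{785}} = - \frac{i \sqrt{1054}}{92461} + 236298 \cdot \frac{785}{636} = - \frac{i \sqrt{1054}}{92461} + \frac{30915655}{106} = \frac{30915655}{106} - \frac{i \sqrt{1054}}{92461}$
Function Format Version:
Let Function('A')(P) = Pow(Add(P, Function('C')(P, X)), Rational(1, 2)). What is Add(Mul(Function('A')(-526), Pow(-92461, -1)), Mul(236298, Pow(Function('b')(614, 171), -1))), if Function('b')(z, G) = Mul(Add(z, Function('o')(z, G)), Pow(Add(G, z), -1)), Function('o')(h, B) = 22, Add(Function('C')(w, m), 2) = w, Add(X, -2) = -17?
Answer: Add(Rational(30915655, 106), Mul(Rational(-1, 92461), I, Pow(1054, Rational(1, 2)))) ≈ Add(2.9166e+5, Mul(-0.00035112, I))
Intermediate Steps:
X = -15 (X = Add(2, -17) = -15)
Function('C')(w, m) = Add(-2, w)
Function('A')(P) = Pow(Add(-2, Mul(2, P)), Rational(1, 2)) (Function('A')(P) = Pow(Add(P, Add(-2, P)), Rational(1, 2)) = Pow(Add(-2, Mul(2, P)), Rational(1, 2)))
Function('b')(z, G) = Mul(Pow(Add(G, z), -1), Add(22, z)) (Function('b')(z, G) = Mul(Add(z, 22), Pow(Add(G, z), -1)) = Mul(Add(22, z), Pow(Add(G, z), -1)) = Mul(Pow(Add(G, z), -1), Add(22, z)))
Add(Mul(Function('A')(-526), Pow(-92461, -1)), Mul(236298, Pow(Function('b')(614, 171), -1))) = Add(Mul(Pow(Add(-2, Mul(2, -526)), Rational(1, 2)), Pow(-92461, -1)), Mul(236298, Pow(Mul(Pow(Add(171, 614), -1), Add(22, 614)), -1))) = Add(Mul(Pow(Add(-2, -1052), Rational(1, 2)), Rational(-1, 92461)), Mul(236298, Pow(Mul(Pow(785, -1), 636), -1))) = Add(Mul(Pow(-1054, Rational(1, 2)), Rational(-1, 92461)), Mul(236298, Pow(Mul(Rational(1, 785), 636), -1))) = Add(Mul(Mul(I, Pow(1054, Rational(1, 2))), Rational(-1, 92461)), Mul(236298, Pow(Rational(636, 785), -1))) = Add(Mul(Rational(-1, 92461), I, Pow(1054, Rational(1, 2))), Mul(236298, Rational(785, 636))) = Add(Mul(Rational(-1, 92461), I, Pow(1054, Rational(1, 2))), Rational(30915655, 106)) = Add(Rational(30915655, 106), Mul(Rational(-1, 92461), I, Pow(1054, Rational(1, 2))))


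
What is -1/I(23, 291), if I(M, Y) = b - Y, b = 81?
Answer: 1/210 ≈ 0.0047619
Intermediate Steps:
I(M, Y) = 81 - Y
-1/I(23, 291) = -1/(81 - 1*291) = -1/(81 - 291) = -1/(-210) = -1*(-1/210) = 1/210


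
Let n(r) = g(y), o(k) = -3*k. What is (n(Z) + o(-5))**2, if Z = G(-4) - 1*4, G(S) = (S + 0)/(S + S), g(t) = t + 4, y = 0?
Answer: 361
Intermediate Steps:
g(t) = 4 + t
G(S) = 1/2 (G(S) = S/((2*S)) = S*(1/(2*S)) = 1/2)
Z = -7/2 (Z = 1/2 - 1*4 = 1/2 - 4 = -7/2 ≈ -3.5000)
n(r) = 4 (n(r) = 4 + 0 = 4)
(n(Z) + o(-5))**2 = (4 - 3*(-5))**2 = (4 + 15)**2 = 19**2 = 361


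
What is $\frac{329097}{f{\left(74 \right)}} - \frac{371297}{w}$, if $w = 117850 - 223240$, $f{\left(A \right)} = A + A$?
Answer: $\frac{17369242393}{7798860} \approx 2227.2$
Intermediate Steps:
$f{\left(A \right)} = 2 A$
$w = -105390$ ($w = 117850 - 223240 = -105390$)
$\frac{329097}{f{\left(74 \right)}} - \frac{371297}{w} = \frac{329097}{2 \cdot 74} - \frac{371297}{-105390} = \frac{329097}{148} - - \frac{371297}{105390} = 329097 \cdot \frac{1}{148} + \frac{371297}{105390} = \frac{329097}{148} + \frac{371297}{105390} = \frac{17369242393}{7798860}$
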